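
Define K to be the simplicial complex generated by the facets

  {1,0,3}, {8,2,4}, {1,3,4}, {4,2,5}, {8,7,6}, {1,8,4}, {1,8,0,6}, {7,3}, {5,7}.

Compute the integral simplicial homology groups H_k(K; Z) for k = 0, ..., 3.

H_0 = Z,  H_1 = Z^2,  H_2 = 0,  H_3 = 0.

We work with the vertex ordering 0 < 1 < 2 < 3 < 4 < 5 < 6 < 7 < 8. The simplices of K, each written with vertices in increasing order, are:

  0-simplices (9): [0], [1], [2], [3], [4], [5], [6], [7], [8]
  1-simplices (19): [0,1], [0,3], [0,6], [0,8], [1,3], [1,4], [1,6], [1,8], [2,4], [2,5], [2,8], [3,4], [3,7], [4,5], [4,8], [5,7], [6,7], [6,8], [7,8]
  2-simplices (10): [0,1,3], [0,1,6], [0,1,8], [0,6,8], [1,3,4], [1,4,8], [1,6,8], [2,4,5], [2,4,8], [6,7,8]
  3-simplices (1): [0,1,6,8]

giving chain groups C_0 ≅ Z^9, C_1 ≅ Z^19, C_2 ≅ Z^10, C_3 ≅ Z^1.

∂_1: C_1 → C_0 sends each edge [p,q] (with p < q) to q − p. For instance
  ∂[3,4] = [4] − [3].
The resulting 9×19 matrix has rank 8, and its Smith normal form has invariant factors (1,1,1,1,1,1,1,1).

The boundary map ∂_2: C_2 → C_1 maps a triangle to the signed sum of its edges. For instance
  ∂[2,4,8] = [4,8] − [2,8] + [2,4],
  ∂[1,6,8] = [6,8] − [1,8] + [1,6].
As a 19×10 matrix over Z this has rank 9, with invariant factors (1,1,1,1,1,1,1,1,1).

Boundary ∂_3: C_3 → C_2 sends each 3-simplex σ to the alternating sum Σ_i (−1)^i (σ with its i-th vertex removed). For instance
  ∂[0,1,6,8] = [1,6,8] − [0,6,8] + [0,1,8] − [0,1,6].
The resulting 10×1 matrix has rank 1, and its Smith normal form has invariant factors (1).

Now H_k = ker ∂_k / im ∂_{k+1}, so:

  H_0: rank C_0 − rank ∂_1 = 9 − 8 = 1, and the invariant factors of ∂_1 are all 1, so H_0 = Z.
  H_1: rank ker ∂_1 − rank ∂_2 = (19 − 8) − 9 = 2, and the invariant factors of ∂_2 are all 1, so H_1 = Z^2.
  H_2: rank ker ∂_2 − rank ∂_3 = (10 − 9) − 1 = 0, and the invariant factors of ∂_3 are all 1, so H_2 = 0.
  H_3: rank ker ∂_3 − rank ∂_4 = (1 − 1) − 0 = 0, and there is no ∂_4, so H_3 = 0.

As a check, the Euler characteristic is 9 − 19 + 10 − 1 = -1, which agrees with 1 − 2 + 0 − 0 = -1.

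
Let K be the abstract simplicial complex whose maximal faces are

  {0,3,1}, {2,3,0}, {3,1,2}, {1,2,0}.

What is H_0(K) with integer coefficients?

H_0 ≅ Z.

Take the total order 0 < 1 < 2 < 3 on the vertex set. Then K (dimension 2) consists of the simplices:

  0-simplices (4): [0], [1], [2], [3]
  1-simplices (6): [0,1], [0,2], [0,3], [1,2], [1,3], [2,3]
  2-simplices (4): [0,1,2], [0,1,3], [0,2,3], [1,2,3]

Hence C_0 ≅ Z^4, C_1 ≅ Z^6, C_2 ≅ Z^4.

∂_1: C_1 → C_0 maps an edge to its endpoints' difference, ∂[p,q] = q − p. For instance
  ∂[0,2] = [2] − [0].
The resulting 4×6 matrix has rank 3, and its Smith normal form has invariant factors (1,1,1).

The boundary map ∂_2: C_2 → C_1 acts by ∂[p,q,r] = [q,r] − [p,r] + [p,q]. For instance
  ∂[0,2,3] = [2,3] − [0,3] + [0,2],
  ∂[0,1,2] = [1,2] − [0,2] + [0,1].
This gives a 6×4 integer matrix of rank 3; reducing to Smith normal form yields diagonal entries (1,1,1).

Reading off H_k = ker ∂_k / im ∂_{k+1}:

  H_0: rank C_0 − rank ∂_1 = 4 − 3 = 1, and the invariant factors of ∂_1 are all 1, so H_0 ≅ Z.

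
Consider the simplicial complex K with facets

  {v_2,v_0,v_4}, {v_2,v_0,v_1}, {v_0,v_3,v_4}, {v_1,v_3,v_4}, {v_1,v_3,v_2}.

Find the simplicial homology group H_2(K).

We work with the vertex ordering v_0 < v_1 < v_2 < v_3 < v_4. The simplices of K, each written with vertices in increasing order, are:

  0-simplices (5): [v_0], [v_1], [v_2], [v_3], [v_4]
  1-simplices (10): [v_0,v_1], [v_0,v_2], [v_0,v_3], [v_0,v_4], [v_1,v_2], [v_1,v_3], [v_1,v_4], [v_2,v_3], [v_2,v_4], [v_3,v_4]
  2-simplices (5): [v_0,v_1,v_2], [v_0,v_2,v_4], [v_0,v_3,v_4], [v_1,v_2,v_3], [v_1,v_3,v_4]

so the chain groups are C_0 ≅ Z^5, C_1 ≅ Z^10, C_2 ≅ Z^5.

Boundary ∂_1: C_1 → C_0 sends each edge [p,q] (with p < q) to q − p. For instance
  ∂[v_2,v_4] = [v_4] − [v_2].
The 5×10 boundary matrix has rank 4 and Smith normal form diag(1,1,1,1).

∂_2: C_2 → C_1 sends each 2-simplex [p,q,r] to [q,r] − [p,r] + [p,q]. For instance
  ∂[v_0,v_1,v_2] = [v_1,v_2] − [v_0,v_2] + [v_0,v_1],
  ∂[v_1,v_3,v_4] = [v_3,v_4] − [v_1,v_4] + [v_1,v_3].
As a 10×5 matrix over Z this has rank 5, with invariant factors (1,1,1,1,1).

Reading off H_k = ker ∂_k / im ∂_{k+1}:

  H_2: rank ker ∂_2 − rank ∂_3 = (5 − 5) − 0 = 0, and there is no ∂_3, so H_2 ≅ 0.

H_2 ≅ 0.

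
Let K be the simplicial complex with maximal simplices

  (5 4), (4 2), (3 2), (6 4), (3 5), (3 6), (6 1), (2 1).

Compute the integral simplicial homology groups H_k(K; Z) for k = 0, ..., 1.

H_0 ≅ Z,  H_1 ≅ Z^3.

Fix the vertex order 1 < 2 < 3 < 4 < 5 < 6 and write every simplex with vertices in increasing order. Then dim K = 1 and the simplices of K are:

  0-simplices (6): [1], [2], [3], [4], [5], [6]
  1-simplices (8): [1,2], [1,6], [2,3], [2,4], [3,5], [3,6], [4,5], [4,6]

so the chain groups are C_0 ≅ Z^6, C_1 ≅ Z^8.

The boundary map ∂_1: C_1 → C_0 is given by ∂[p,q] = [q] − [p]. For instance
  ∂[4,6] = [6] − [4].
As a 6×8 matrix over Z this has rank 5, with invariant factors (1,1,1,1,1).

Now H_k = ker ∂_k / im ∂_{k+1}, so:

  H_0: rank C_0 − rank ∂_1 = 6 − 5 = 1, and the invariant factors of ∂_1 are all 1, so H_0 ≅ Z.
  H_1: rank ker ∂_1 − rank ∂_2 = (8 − 5) − 0 = 3, and there is no ∂_2, so H_1 ≅ Z^3.

As a check, the Euler characteristic is 6 − 8 = -2, which agrees with 1 − 3 = -2.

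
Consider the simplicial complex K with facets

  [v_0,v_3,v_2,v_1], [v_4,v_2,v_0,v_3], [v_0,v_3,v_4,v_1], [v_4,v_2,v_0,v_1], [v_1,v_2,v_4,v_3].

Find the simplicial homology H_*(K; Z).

Take the total order v_0 < v_1 < v_2 < v_3 < v_4 on the vertex set. Then K (dimension 3) consists of the simplices:

  0-simplices (5): [v_0], [v_1], [v_2], [v_3], [v_4]
  1-simplices (10): [v_0,v_1], [v_0,v_2], [v_0,v_3], [v_0,v_4], [v_1,v_2], [v_1,v_3], [v_1,v_4], [v_2,v_3], [v_2,v_4], [v_3,v_4]
  2-simplices (10): [v_0,v_1,v_2], [v_0,v_1,v_3], [v_0,v_1,v_4], [v_0,v_2,v_3], [v_0,v_2,v_4], [v_0,v_3,v_4], [v_1,v_2,v_3], [v_1,v_2,v_4], [v_1,v_3,v_4], [v_2,v_3,v_4]
  3-simplices (5): [v_0,v_1,v_2,v_3], [v_0,v_1,v_2,v_4], [v_0,v_1,v_3,v_4], [v_0,v_2,v_3,v_4], [v_1,v_2,v_3,v_4]

giving chain groups C_0 ≅ Z^5, C_1 ≅ Z^10, C_2 ≅ Z^10, C_3 ≅ Z^5.

Boundary ∂_1: C_1 → C_0 sends each edge [p,q] (with p < q) to q − p.
The 5×10 boundary matrix has rank 4 and Smith normal form diag(1,1,1,1).

∂_2: C_2 → C_1 sends each 2-simplex [p,q,r] to [q,r] − [p,r] + [p,q]. For instance
  ∂[v_1,v_3,v_4] = [v_3,v_4] − [v_1,v_4] + [v_1,v_3],
  ∂[v_0,v_3,v_4] = [v_3,v_4] − [v_0,v_4] + [v_0,v_3].
This gives a 10×10 integer matrix of rank 6; reducing to Smith normal form yields diagonal entries (1,1,1,1,1,1).

Boundary ∂_3: C_3 → C_2 sends each 3-simplex σ to the alternating sum Σ_i (−1)^i (σ with its i-th vertex removed). For instance
  ∂[v_0,v_1,v_3,v_4] = [v_1,v_3,v_4] − [v_0,v_3,v_4] + [v_0,v_1,v_4] − [v_0,v_1,v_3],
  ∂[v_1,v_2,v_3,v_4] = [v_2,v_3,v_4] − [v_1,v_3,v_4] + [v_1,v_2,v_4] − [v_1,v_2,v_3].
The 10×5 boundary matrix has rank 4 and Smith normal form diag(1,1,1,1).

Now H_k = ker ∂_k / im ∂_{k+1}, so:

  H_0: rank C_0 − rank ∂_1 = 5 − 4 = 1, and the invariant factors of ∂_1 are all 1, so H_0 = Z.
  H_1: rank ker ∂_1 − rank ∂_2 = (10 − 4) − 6 = 0, and the invariant factors of ∂_2 are all 1, so H_1 = 0.
  H_2: rank ker ∂_2 − rank ∂_3 = (10 − 6) − 4 = 0, and the invariant factors of ∂_3 are all 1, so H_2 = 0.
  H_3: rank ker ∂_3 − rank ∂_4 = (5 − 4) − 0 = 1, and there is no ∂_4, so H_3 = Z.

H_0 ≅ Z,  H_1 = 0,  H_2 = 0,  H_3 ≅ Z.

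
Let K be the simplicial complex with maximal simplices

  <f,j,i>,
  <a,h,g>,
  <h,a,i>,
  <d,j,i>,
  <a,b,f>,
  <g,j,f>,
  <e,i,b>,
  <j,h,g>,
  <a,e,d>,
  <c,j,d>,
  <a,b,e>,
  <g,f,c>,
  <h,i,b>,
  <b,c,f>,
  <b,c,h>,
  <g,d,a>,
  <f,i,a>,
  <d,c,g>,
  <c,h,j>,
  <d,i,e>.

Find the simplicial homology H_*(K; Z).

We work with the vertex ordering a < b < c < d < e < f < g < h < i < j. The simplices of K, each written with vertices in increasing order, are:

  0-simplices (10): a, b, c, d, e, f, g, h, i, j
  1-simplices (30): ab, ad, ae, af, ag, ah, ai, bc, be, bf, bh, bi, cd, cf, cg, ch, cj, de, dg, di, dj, ei, fg, fi, fj, gh, gj, hi, hj, ij
  2-simplices (20): abe, abf, ade, adg, afi, agh, ahi, bcf, bch, bei, bhi, cdg, cdj, cfg, chj, dei, dij, fgj, fij, ghj

giving chain groups C_0 ≅ Z^10, C_1 ≅ Z^30, C_2 ≅ Z^20.

The boundary map ∂_1: C_1 → C_0 sends each edge [p,q] (with p < q) to q − p. For instance
  ∂bc = c − b.
This gives a 10×30 integer matrix of rank 9; reducing to Smith normal form yields diagonal entries (1,1,1,1,1,1,1,1,1).

Boundary ∂_2: C_2 → C_1 maps a triangle to the signed sum of its edges. For instance
  ∂agh = gh − ah + ag,
  ∂ahi = hi − ai + ah.
The 30×20 boundary matrix has rank 20 and Smith normal form diag(1,1,1,1,1,1,1,1,1,1,1,1,1,1,1,1,1,1,1,2).

Now H_k = ker ∂_k / im ∂_{k+1}, so:

  H_0: rank C_0 − rank ∂_1 = 10 − 9 = 1, and the invariant factors of ∂_1 are all 1, so H_0 ≅ Z.
  H_1: rank ker ∂_1 − rank ∂_2 = (30 − 9) − 20 = 1, and ∂_2 has invariant factor 2 > 1, so H_1 ≅ Z ⊕ Z_2.
  H_2: rank ker ∂_2 − rank ∂_3 = (20 − 20) − 0 = 0, and there is no ∂_3, so H_2 ≅ 0.

H_0 = Z,  H_1 = Z ⊕ Z_2,  H_2 = 0.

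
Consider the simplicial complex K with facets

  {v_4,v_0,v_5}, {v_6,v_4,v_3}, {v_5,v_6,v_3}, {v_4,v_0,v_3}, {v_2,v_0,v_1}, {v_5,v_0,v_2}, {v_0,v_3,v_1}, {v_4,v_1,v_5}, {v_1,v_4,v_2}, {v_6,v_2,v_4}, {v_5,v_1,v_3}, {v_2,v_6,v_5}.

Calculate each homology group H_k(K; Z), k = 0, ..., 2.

Fix the vertex order v_0 < v_1 < v_2 < v_3 < v_4 < v_5 < v_6 and write every simplex with vertices in increasing order. Then dim K = 2 and the simplices of K are:

  0-simplices (7): [v_0], [v_1], [v_2], [v_3], [v_4], [v_5], [v_6]
  1-simplices (18): (18 of them)
  2-simplices (12): (12 of them)

Hence C_0 ≅ Z^7, C_1 ≅ Z^18, C_2 ≅ Z^12.

∂_1: C_1 → C_0 sends each edge [p,q] (with p < q) to q − p. For instance
  ∂[v_5,v_6] = [v_6] − [v_5].
The resulting 7×18 matrix has rank 6, and its Smith normal form has invariant factors (1,1,1,1,1,1).

∂_2: C_2 → C_1 acts by ∂[p,q,r] = [q,r] − [p,r] + [p,q]. For instance
  ∂[v_2,v_4,v_6] = [v_4,v_6] − [v_2,v_6] + [v_2,v_4],
  ∂[v_2,v_5,v_6] = [v_5,v_6] − [v_2,v_6] + [v_2,v_5].
As a 18×12 matrix over Z this has rank 12, with invariant factors (1,1,1,1,1,1,1,1,1,1,1,2).

Now H_k = ker ∂_k / im ∂_{k+1}, so:

  H_0: rank C_0 − rank ∂_1 = 7 − 6 = 1, and the invariant factors of ∂_1 are all 1, so H_0 ≅ Z.
  H_1: rank ker ∂_1 − rank ∂_2 = (18 − 6) − 12 = 0, and ∂_2 has invariant factor 2 > 1, so H_1 ≅ Z/2Z.
  H_2: rank ker ∂_2 − rank ∂_3 = (12 − 12) − 0 = 0, and there is no ∂_3, so H_2 ≅ 0.

As a check, the Euler characteristic is 7 − 18 + 12 = 1, which agrees with 1 − 0 + 0 = 1.

H_0 = Z,  H_1 = Z/2Z,  H_2 = 0.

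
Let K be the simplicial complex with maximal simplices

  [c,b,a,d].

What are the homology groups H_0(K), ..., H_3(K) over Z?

Fix the vertex order a < b < c < d and write every simplex with vertices in increasing order. Then dim K = 3 and the simplices of K are:

  0-simplices (4): a, b, c, d
  1-simplices (6): ab, ac, ad, bc, bd, cd
  2-simplices (4): abc, abd, acd, bcd
  3-simplices (1): abcd

so the chain groups are C_0 ≅ Z^4, C_1 ≅ Z^6, C_2 ≅ Z^4, C_3 ≅ Z^1.

Boundary ∂_1: C_1 → C_0 maps an edge to its endpoints' difference, ∂[p,q] = q − p. For instance
  ∂ad = d − a.
The resulting 4×6 matrix has rank 3, and its Smith normal form has invariant factors (1,1,1).

Boundary ∂_2: C_2 → C_1 sends each 2-simplex [p,q,r] to [q,r] − [p,r] + [p,q]. For instance
  ∂abd = bd − ad + ab,
  ∂abc = bc − ac + ab.
As a 6×4 matrix over Z this has rank 3, with invariant factors (1,1,1).

∂_3: C_3 → C_2 sends each 3-simplex σ to the alternating sum Σ_i (−1)^i (σ with its i-th vertex removed). For instance
  ∂abcd = bcd − acd + abd − abc.
As a 4×1 matrix over Z this has rank 1, with invariant factors (1).

Now H_k = ker ∂_k / im ∂_{k+1}, so:

  H_0: rank C_0 − rank ∂_1 = 4 − 3 = 1, and the invariant factors of ∂_1 are all 1, so H_0 = Z.
  H_1: rank ker ∂_1 − rank ∂_2 = (6 − 3) − 3 = 0, and the invariant factors of ∂_2 are all 1, so H_1 = 0.
  H_2: rank ker ∂_2 − rank ∂_3 = (4 − 3) − 1 = 0, and the invariant factors of ∂_3 are all 1, so H_2 = 0.
  H_3: rank ker ∂_3 − rank ∂_4 = (1 − 1) − 0 = 0, and there is no ∂_4, so H_3 = 0.

As a check, the Euler characteristic is 4 − 6 + 4 − 1 = 1, which agrees with 1 − 0 + 0 − 0 = 1.
(K is a triangulation of the 3-simplex.)

H_0 = Z,  H_1 = 0,  H_2 = 0,  H_3 = 0.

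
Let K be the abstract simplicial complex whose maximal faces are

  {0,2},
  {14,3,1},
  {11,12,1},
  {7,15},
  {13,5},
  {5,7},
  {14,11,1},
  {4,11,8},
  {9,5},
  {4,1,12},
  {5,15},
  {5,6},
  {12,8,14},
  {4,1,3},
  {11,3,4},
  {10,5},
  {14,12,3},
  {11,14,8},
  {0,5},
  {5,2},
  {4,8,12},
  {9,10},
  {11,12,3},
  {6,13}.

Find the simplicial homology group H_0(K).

H_0 = Z^2.

We work with the vertex ordering 0 < 1 < 2 < 3 < 4 < 5 < 6 < 7 < 8 < 9 < 10 < 11 < 12 < 13 < 14 < 15. The simplices of K, each written with vertices in increasing order, are:

  0-simplices (16): [0], [1], [2], [3], [4], [5], [6], [7], [8], [9], [10], [11], [12], [13], [14], [15]
  1-simplices (30): (30 of them)
  2-simplices (12): [1,3,4], [1,3,14], [1,4,12], [1,11,12], [1,11,14], [3,4,11], [3,11,12], [3,12,14], [4,8,11], [4,8,12], [8,11,14], [8,12,14]

Hence C_0 ≅ Z^16, C_1 ≅ Z^30, C_2 ≅ Z^12.

The boundary map ∂_1: C_1 → C_0 sends each edge [p,q] (with p < q) to q − p. For instance
  ∂[0,2] = [2] − [0].
The resulting 16×30 matrix has rank 14, and its Smith normal form has invariant factors (1,1,1,1,1,1,1,1,1,1,1,1,1,1).

∂_2: C_2 → C_1 maps a triangle to the signed sum of its edges. For instance
  ∂[3,12,14] = [12,14] − [3,14] + [3,12],
  ∂[3,4,11] = [4,11] − [3,11] + [3,4].
The 30×12 boundary matrix has rank 12 and Smith normal form diag(1,1,1,1,1,1,1,1,1,1,1,2).

Computing H_k = (kernel of ∂_k) / (image of ∂_{k+1}):

  H_0: rank C_0 − rank ∂_1 = 16 − 14 = 2, and the invariant factors of ∂_1 are all 1, so H_0 = Z^2.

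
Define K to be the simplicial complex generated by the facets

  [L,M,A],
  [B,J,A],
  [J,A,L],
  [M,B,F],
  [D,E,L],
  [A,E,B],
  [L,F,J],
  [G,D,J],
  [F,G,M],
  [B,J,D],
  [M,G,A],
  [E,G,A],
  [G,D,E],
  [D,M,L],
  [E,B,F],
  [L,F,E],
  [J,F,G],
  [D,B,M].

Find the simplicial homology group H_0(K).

K has 9 vertices, 27 edges, 18 triangles.
rank ∂_0 = 0, rank ∂_1 = 8 ⇒ b_0 = 9 − 0 − 8 = 1; all invariant factors of ∂_1 are 1 so no torsion. So H_0 = Z.

H_0 = Z.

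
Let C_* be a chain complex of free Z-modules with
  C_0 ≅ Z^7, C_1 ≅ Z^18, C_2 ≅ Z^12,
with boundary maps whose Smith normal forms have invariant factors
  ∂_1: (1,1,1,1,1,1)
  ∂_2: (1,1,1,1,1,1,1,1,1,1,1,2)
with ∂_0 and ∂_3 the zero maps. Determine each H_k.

H_0 = Z,  H_1 = Z/2,  H_2 = 0.

H_0: b_0 = 7 − 0 − 6 = 1; torsion from ∂_1 factors > 1: none. So H_0 = Z.
H_1: b_1 = 18 − 6 − 12 = 0; torsion from ∂_2 factors > 1: [2]. So H_1 = Z/2.
H_2: b_2 = 12 − 12 − 0 = 0; torsion from ∂_3 factors > 1: none. So H_2 = 0.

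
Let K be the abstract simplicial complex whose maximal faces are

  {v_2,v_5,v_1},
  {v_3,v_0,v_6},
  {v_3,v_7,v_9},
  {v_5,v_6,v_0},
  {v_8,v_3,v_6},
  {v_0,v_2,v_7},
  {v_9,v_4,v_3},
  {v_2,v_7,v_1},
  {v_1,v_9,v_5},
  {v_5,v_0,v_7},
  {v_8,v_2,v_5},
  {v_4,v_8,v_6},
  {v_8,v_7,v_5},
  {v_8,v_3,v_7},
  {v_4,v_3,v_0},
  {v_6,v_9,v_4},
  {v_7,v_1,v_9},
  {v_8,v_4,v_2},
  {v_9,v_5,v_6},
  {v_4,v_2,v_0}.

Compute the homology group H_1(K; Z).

Take the total order v_0 < v_1 < v_2 < v_3 < v_4 < v_5 < v_6 < v_7 < v_8 < v_9 on the vertex set. Then K (dimension 2) consists of the simplices:

  0-simplices (10): [v_0], [v_1], [v_2], [v_3], [v_4], [v_5], [v_6], [v_7], [v_8], [v_9]
  1-simplices (30): (30 of them)
  2-simplices (20): (20 of them)

Hence C_0 ≅ Z^10, C_1 ≅ Z^30, C_2 ≅ Z^20.

The boundary map ∂_1: C_1 → C_0 is given by ∂[p,q] = [q] − [p].
This gives a 10×30 integer matrix of rank 9; reducing to Smith normal form yields diagonal entries (1,1,1,1,1,1,1,1,1).

The boundary map ∂_2: C_2 → C_1 sends each 2-simplex [p,q,r] to [q,r] − [p,r] + [p,q]. For instance
  ∂[v_1,v_2,v_7] = [v_2,v_7] − [v_1,v_7] + [v_1,v_2],
  ∂[v_0,v_5,v_6] = [v_5,v_6] − [v_0,v_6] + [v_0,v_5].
The 30×20 boundary matrix has rank 20 and Smith normal form diag(1,1,1,1,1,1,1,1,1,1,1,1,1,1,1,1,1,1,1,2).

From H_k ≅ ker(∂_k) / im(∂_{k+1}) we obtain:

  H_1: rank ker ∂_1 − rank ∂_2 = (30 − 9) − 20 = 1, and ∂_2 has invariant factor 2 > 1, so H_1 = Z ⊕ Z/2.

H_1 = Z ⊕ Z/2.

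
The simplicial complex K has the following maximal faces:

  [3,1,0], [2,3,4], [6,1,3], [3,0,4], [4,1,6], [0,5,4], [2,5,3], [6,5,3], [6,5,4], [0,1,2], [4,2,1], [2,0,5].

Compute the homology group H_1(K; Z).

Order the vertices as 0 < 1 < 2 < 3 < 4 < 5 < 6. Listing each simplex with vertices in this order, K has dimension 2 with simplices:

  0-simplices (7): [0], [1], [2], [3], [4], [5], [6]
  1-simplices (18): [0,1], [0,2], [0,3], [0,4], [0,5], [1,2], [1,3], [1,4], [1,6], [2,3], [2,4], [2,5], [3,4], [3,5], [3,6], [4,5], [4,6], [5,6]
  2-simplices (12): [0,1,2], [0,1,3], [0,2,5], [0,3,4], [0,4,5], [1,2,4], [1,3,6], [1,4,6], [2,3,4], [2,3,5], [3,5,6], [4,5,6]

Hence C_0 ≅ Z^7, C_1 ≅ Z^18, C_2 ≅ Z^12.

∂_1: C_1 → C_0 sends each edge [p,q] (with p < q) to q − p.
As a 7×18 matrix over Z this has rank 6, with invariant factors (1,1,1,1,1,1).

The boundary map ∂_2: C_2 → C_1 acts by ∂[p,q,r] = [q,r] − [p,r] + [p,q]. For instance
  ∂[0,4,5] = [4,5] − [0,5] + [0,4],
  ∂[0,1,2] = [1,2] − [0,2] + [0,1].
The resulting 18×12 matrix has rank 12, and its Smith normal form has invariant factors (1,1,1,1,1,1,1,1,1,1,1,2).

From H_k ≅ ker(∂_k) / im(∂_{k+1}) we obtain:

  H_1: rank ker ∂_1 − rank ∂_2 = (18 − 6) − 12 = 0, and ∂_2 has invariant factor 2 > 1, so H_1 = Z/2Z.

(K is a triangulation of the real projective plane RP^2.)

H_1 ≅ Z/2Z.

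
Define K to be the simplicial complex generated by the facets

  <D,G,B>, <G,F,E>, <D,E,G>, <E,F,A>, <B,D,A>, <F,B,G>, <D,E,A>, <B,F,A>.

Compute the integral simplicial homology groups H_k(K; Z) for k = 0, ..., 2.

We work with the vertex ordering A < B < D < E < F < G. The simplices of K, each written with vertices in increasing order, are:

  0-simplices (6): A, B, D, E, F, G
  1-simplices (12): AB, AD, AE, AF, BD, BF, BG, DE, DG, EF, EG, FG
  2-simplices (8): ABD, ABF, ADE, AEF, BDG, BFG, DEG, EFG

so the chain groups are C_0 ≅ Z^6, C_1 ≅ Z^12, C_2 ≅ Z^8.

∂_1: C_1 → C_0 is given by ∂[p,q] = [q] − [p]. For instance
  ∂AF = F − A.
The resulting 6×12 matrix has rank 5, and its Smith normal form has invariant factors (1,1,1,1,1).

Boundary ∂_2: C_2 → C_1 maps a triangle to the signed sum of its edges. For instance
  ∂ABD = BD − AD + AB,
  ∂ADE = DE − AE + AD.
The 12×8 boundary matrix has rank 7 and Smith normal form diag(1,1,1,1,1,1,1).

From H_k ≅ ker(∂_k) / im(∂_{k+1}) we obtain:

  H_0: rank C_0 − rank ∂_1 = 6 − 5 = 1, and the invariant factors of ∂_1 are all 1, so H_0 = Z.
  H_1: rank ker ∂_1 − rank ∂_2 = (12 − 5) − 7 = 0, and the invariant factors of ∂_2 are all 1, so H_1 = 0.
  H_2: rank ker ∂_2 − rank ∂_3 = (8 − 7) − 0 = 1, and there is no ∂_3, so H_2 = Z.

(K is a triangulation of the 2-sphere S^2.)

H_0 ≅ Z,  H_1 = 0,  H_2 ≅ Z.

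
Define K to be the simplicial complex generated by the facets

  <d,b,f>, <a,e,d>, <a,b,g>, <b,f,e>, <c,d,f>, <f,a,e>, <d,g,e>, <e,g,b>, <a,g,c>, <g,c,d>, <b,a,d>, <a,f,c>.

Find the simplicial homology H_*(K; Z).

H_0 = Z,  H_1 = Z/2,  H_2 = 0.

We work with the vertex ordering a < b < c < d < e < f < g. The simplices of K, each written with vertices in increasing order, are:

  0-simplices (7): a, b, c, d, e, f, g
  1-simplices (18): ab, ac, ad, ae, af, ag, bd, be, bf, bg, cd, cf, cg, de, df, dg, ef, eg
  2-simplices (12): abd, abg, acf, acg, ade, aef, bdf, bef, beg, cdf, cdg, deg

giving chain groups C_0 ≅ Z^7, C_1 ≅ Z^18, C_2 ≅ Z^12.

Boundary ∂_1: C_1 → C_0 sends each edge [p,q] (with p < q) to q − p.
The 7×18 boundary matrix has rank 6 and Smith normal form diag(1,1,1,1,1,1).

Boundary ∂_2: C_2 → C_1 maps a triangle to the signed sum of its edges. For instance
  ∂acf = cf − af + ac,
  ∂cdf = df − cf + cd.
The resulting 18×12 matrix has rank 12, and its Smith normal form has invariant factors (1,1,1,1,1,1,1,1,1,1,1,2).

From H_k ≅ ker(∂_k) / im(∂_{k+1}) we obtain:

  H_0: rank C_0 − rank ∂_1 = 7 − 6 = 1, and the invariant factors of ∂_1 are all 1, so H_0 = Z.
  H_1: rank ker ∂_1 − rank ∂_2 = (18 − 6) − 12 = 0, and ∂_2 has invariant factor 2 > 1, so H_1 = Z/2.
  H_2: rank ker ∂_2 − rank ∂_3 = (12 − 12) − 0 = 0, and there is no ∂_3, so H_2 = 0.

As a check, the Euler characteristic is 7 − 18 + 12 = 1, which agrees with 1 − 0 + 0 = 1.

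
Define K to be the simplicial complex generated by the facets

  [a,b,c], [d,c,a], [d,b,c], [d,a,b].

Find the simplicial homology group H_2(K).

H_2 ≅ Z.

We work with the vertex ordering a < b < c < d. The simplices of K, each written with vertices in increasing order, are:

  0-simplices (4): a, b, c, d
  1-simplices (6): ab, ac, ad, bc, bd, cd
  2-simplices (4): abc, abd, acd, bcd

Hence C_0 ≅ Z^4, C_1 ≅ Z^6, C_2 ≅ Z^4.

Boundary ∂_1: C_1 → C_0 sends each edge [p,q] (with p < q) to q − p. For instance
  ∂ac = c − a.
This gives a 4×6 integer matrix of rank 3; reducing to Smith normal form yields diagonal entries (1,1,1).

Boundary ∂_2: C_2 → C_1 sends each 2-simplex [p,q,r] to [q,r] − [p,r] + [p,q]. For instance
  ∂acd = cd − ad + ac,
  ∂bcd = cd − bd + bc.
This gives a 6×4 integer matrix of rank 3; reducing to Smith normal form yields diagonal entries (1,1,1).

Reading off H_k = ker ∂_k / im ∂_{k+1}:

  H_2: rank ker ∂_2 − rank ∂_3 = (4 − 3) − 0 = 1, and there is no ∂_3, so H_2 = Z.

(K is a triangulation of the 2-sphere S^2.)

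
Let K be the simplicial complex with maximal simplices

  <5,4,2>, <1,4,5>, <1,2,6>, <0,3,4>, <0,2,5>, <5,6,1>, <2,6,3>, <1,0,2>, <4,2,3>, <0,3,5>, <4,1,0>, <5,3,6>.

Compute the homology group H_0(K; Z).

K has 7 vertices, 18 edges, 12 triangles.
rank ∂_0 = 0, rank ∂_1 = 6 ⇒ b_0 = 7 − 0 − 6 = 1; all invariant factors of ∂_1 are 1 so no torsion. So H_0 = Z.

H_0 ≅ Z.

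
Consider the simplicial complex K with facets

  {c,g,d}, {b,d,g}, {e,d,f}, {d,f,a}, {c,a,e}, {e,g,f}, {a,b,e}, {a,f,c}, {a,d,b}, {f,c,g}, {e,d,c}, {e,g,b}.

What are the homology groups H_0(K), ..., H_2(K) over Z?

We work with the vertex ordering a < b < c < d < e < f < g. The simplices of K, each written with vertices in increasing order, are:

  0-simplices (7): a, b, c, d, e, f, g
  1-simplices (18): ab, ac, ad, ae, af, bd, be, bg, cd, ce, cf, cg, de, df, dg, ef, eg, fg
  2-simplices (12): abd, abe, ace, acf, adf, bdg, beg, cde, cdg, cfg, def, efg

Hence C_0 ≅ Z^7, C_1 ≅ Z^18, C_2 ≅ Z^12.

∂_1: C_1 → C_0 maps an edge to its endpoints' difference, ∂[p,q] = q − p. For instance
  ∂ef = f − e.
The 7×18 boundary matrix has rank 6 and Smith normal form diag(1,1,1,1,1,1).

The boundary map ∂_2: C_2 → C_1 acts by ∂[p,q,r] = [q,r] − [p,r] + [p,q]. For instance
  ∂ace = ce − ae + ac,
  ∂acf = cf − af + ac.
The resulting 18×12 matrix has rank 12, and its Smith normal form has invariant factors (1,1,1,1,1,1,1,1,1,1,1,2).

Reading off H_k = ker ∂_k / im ∂_{k+1}:

  H_0: rank C_0 − rank ∂_1 = 7 − 6 = 1, and the invariant factors of ∂_1 are all 1, so H_0 = Z.
  H_1: rank ker ∂_1 − rank ∂_2 = (18 − 6) − 12 = 0, and ∂_2 has invariant factor 2 > 1, so H_1 = Z/2.
  H_2: rank ker ∂_2 − rank ∂_3 = (12 − 12) − 0 = 0, and there is no ∂_3, so H_2 = 0.

H_0 ≅ Z,  H_1 ≅ Z/2,  H_2 = 0.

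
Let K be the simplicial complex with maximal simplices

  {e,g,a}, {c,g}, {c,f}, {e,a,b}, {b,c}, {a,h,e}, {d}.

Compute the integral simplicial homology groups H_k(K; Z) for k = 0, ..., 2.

H_0 ≅ Z^2,  H_1 ≅ Z,  H_2 = 0.

We work with the vertex ordering a < b < c < d < e < f < g < h. The simplices of K, each written with vertices in increasing order, are:

  0-simplices (8): a, b, c, d, e, f, g, h
  1-simplices (10): ab, ae, ag, ah, bc, be, cf, cg, eg, eh
  2-simplices (3): abe, aeg, aeh

so the chain groups are C_0 ≅ Z^8, C_1 ≅ Z^10, C_2 ≅ Z^3.

The boundary map ∂_1: C_1 → C_0 is given by ∂[p,q] = [q] − [p]. For instance
  ∂bc = c − b.
The 8×10 boundary matrix has rank 6 and Smith normal form diag(1,1,1,1,1,1).

∂_2: C_2 → C_1 maps a triangle to the signed sum of its edges. For instance
  ∂aeg = eg − ag + ae,
  ∂abe = be − ae + ab.
The 10×3 boundary matrix has rank 3 and Smith normal form diag(1,1,1).

Computing H_k = (kernel of ∂_k) / (image of ∂_{k+1}):

  H_0: rank C_0 − rank ∂_1 = 8 − 6 = 2, and the invariant factors of ∂_1 are all 1, so H_0 = Z^2.
  H_1: rank ker ∂_1 − rank ∂_2 = (10 − 6) − 3 = 1, and the invariant factors of ∂_2 are all 1, so H_1 = Z.
  H_2: rank ker ∂_2 − rank ∂_3 = (3 − 3) − 0 = 0, and there is no ∂_3, so H_2 = 0.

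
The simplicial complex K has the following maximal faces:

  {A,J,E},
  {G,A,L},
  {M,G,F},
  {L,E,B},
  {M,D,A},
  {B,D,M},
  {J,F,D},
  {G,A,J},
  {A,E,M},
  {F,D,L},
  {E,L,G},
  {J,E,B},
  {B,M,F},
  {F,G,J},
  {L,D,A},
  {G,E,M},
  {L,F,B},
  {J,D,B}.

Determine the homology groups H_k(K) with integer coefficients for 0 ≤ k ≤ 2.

Order the vertices as A < B < D < E < F < G < J < L < M. Listing each simplex with vertices in this order, K has dimension 2 with simplices:

  0-simplices (9): A, B, D, E, F, G, J, L, M
  1-simplices (27): AD, AE, AG, AJ, AL, AM, BD, BE, BF, BJ, BL, BM, DF, DJ, DL, DM, EG, EJ, EL, EM, FG, FJ, FL, FM, GJ, GL, GM
  2-simplices (18): ADL, ADM, AEJ, AEM, AGJ, AGL, BDJ, BDM, BEJ, BEL, BFL, BFM, DFJ, DFL, EGL, EGM, FGJ, FGM

Hence C_0 ≅ Z^9, C_1 ≅ Z^27, C_2 ≅ Z^18.

The boundary map ∂_1: C_1 → C_0 is given by ∂[p,q] = [q] − [p]. For instance
  ∂BM = M − B.
As a 9×27 matrix over Z this has rank 8, with invariant factors (1,1,1,1,1,1,1,1).

Boundary ∂_2: C_2 → C_1 sends each 2-simplex [p,q,r] to [q,r] − [p,r] + [p,q]. For instance
  ∂EGM = GM − EM + EG,
  ∂AEJ = EJ − AJ + AE.
As a 27×18 matrix over Z this has rank 18, with invariant factors (1,1,1,1,1,1,1,1,1,1,1,1,1,1,1,1,1,2).

Reading off H_k = ker ∂_k / im ∂_{k+1}:

  H_0: rank C_0 − rank ∂_1 = 9 − 8 = 1, and the invariant factors of ∂_1 are all 1, so H_0 ≅ Z.
  H_1: rank ker ∂_1 − rank ∂_2 = (27 − 8) − 18 = 1, and ∂_2 has invariant factor 2 > 1, so H_1 ≅ Z ⊕ Z/2.
  H_2: rank ker ∂_2 − rank ∂_3 = (18 − 18) − 0 = 0, and there is no ∂_3, so H_2 ≅ 0.

H_0 = Z,  H_1 = Z ⊕ Z/2,  H_2 = 0.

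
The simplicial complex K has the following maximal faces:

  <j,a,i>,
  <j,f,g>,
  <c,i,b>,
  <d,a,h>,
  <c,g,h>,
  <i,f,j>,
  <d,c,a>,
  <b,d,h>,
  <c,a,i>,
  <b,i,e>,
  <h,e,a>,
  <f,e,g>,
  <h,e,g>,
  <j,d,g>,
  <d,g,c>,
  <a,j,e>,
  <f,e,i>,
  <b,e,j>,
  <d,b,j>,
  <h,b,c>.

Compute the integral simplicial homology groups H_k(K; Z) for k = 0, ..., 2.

H_0 = Z,  H_1 = Z ⊕ Z/2,  H_2 = 0.

Order the vertices as a < b < c < d < e < f < g < h < i < j. Listing each simplex with vertices in this order, K has dimension 2 with simplices:

  0-simplices (10): a, b, c, d, e, f, g, h, i, j
  1-simplices (30): ac, ad, ae, ah, ai, aj, bc, bd, be, bh, bi, bj, cd, cg, ch, ci, dg, dh, dj, ef, eg, eh, ei, ej, fg, fi, fj, gh, gj, ij
  2-simplices (20): acd, aci, adh, aeh, aej, aij, bch, bci, bdh, bdj, bei, bej, cdg, cgh, dgj, efg, efi, egh, fgj, fij

so the chain groups are C_0 ≅ Z^10, C_1 ≅ Z^30, C_2 ≅ Z^20.

Boundary ∂_1: C_1 → C_0 maps an edge to its endpoints' difference, ∂[p,q] = q − p. For instance
  ∂gh = h − g.
The resulting 10×30 matrix has rank 9, and its Smith normal form has invariant factors (1,1,1,1,1,1,1,1,1).

The boundary map ∂_2: C_2 → C_1 sends each 2-simplex [p,q,r] to [q,r] − [p,r] + [p,q]. For instance
  ∂bdj = dj − bj + bd,
  ∂fgj = gj − fj + fg.
This gives a 30×20 integer matrix of rank 20; reducing to Smith normal form yields diagonal entries (1,1,1,1,1,1,1,1,1,1,1,1,1,1,1,1,1,1,1,2).

Reading off H_k = ker ∂_k / im ∂_{k+1}:

  H_0: rank C_0 − rank ∂_1 = 10 − 9 = 1, and the invariant factors of ∂_1 are all 1, so H_0 = Z.
  H_1: rank ker ∂_1 − rank ∂_2 = (30 − 9) − 20 = 1, and ∂_2 has invariant factor 2 > 1, so H_1 = Z ⊕ Z/2.
  H_2: rank ker ∂_2 − rank ∂_3 = (20 − 20) − 0 = 0, and there is no ∂_3, so H_2 = 0.

As a check, the Euler characteristic is 10 − 30 + 20 = 0, which agrees with 1 − 1 + 0 = 0.
(K is a triangulation of the Klein bottle.)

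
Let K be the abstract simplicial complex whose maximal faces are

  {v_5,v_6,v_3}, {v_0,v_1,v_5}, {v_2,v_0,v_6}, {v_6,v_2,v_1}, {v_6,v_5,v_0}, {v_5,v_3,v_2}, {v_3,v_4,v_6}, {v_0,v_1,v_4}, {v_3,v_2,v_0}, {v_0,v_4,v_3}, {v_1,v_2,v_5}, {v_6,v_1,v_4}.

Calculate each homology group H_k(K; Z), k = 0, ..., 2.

H_0 = Z,  H_1 = Z/2Z,  H_2 = 0.

We work with the vertex ordering v_0 < v_1 < v_2 < v_3 < v_4 < v_5 < v_6. The simplices of K, each written with vertices in increasing order, are:

  0-simplices (7): [v_0], [v_1], [v_2], [v_3], [v_4], [v_5], [v_6]
  1-simplices (18): (18 of them)
  2-simplices (12): (12 of them)

giving chain groups C_0 ≅ Z^7, C_1 ≅ Z^18, C_2 ≅ Z^12.

Boundary ∂_1: C_1 → C_0 sends each edge [p,q] (with p < q) to q − p.
The 7×18 boundary matrix has rank 6 and Smith normal form diag(1,1,1,1,1,1).

∂_2: C_2 → C_1 maps a triangle to the signed sum of its edges. For instance
  ∂[v_0,v_3,v_4] = [v_3,v_4] − [v_0,v_4] + [v_0,v_3],
  ∂[v_1,v_2,v_5] = [v_2,v_5] − [v_1,v_5] + [v_1,v_2].
The 18×12 boundary matrix has rank 12 and Smith normal form diag(1,1,1,1,1,1,1,1,1,1,1,2).

Reading off H_k = ker ∂_k / im ∂_{k+1}:

  H_0: rank C_0 − rank ∂_1 = 7 − 6 = 1, and the invariant factors of ∂_1 are all 1, so H_0 ≅ Z.
  H_1: rank ker ∂_1 − rank ∂_2 = (18 − 6) − 12 = 0, and ∂_2 has invariant factor 2 > 1, so H_1 ≅ Z/2Z.
  H_2: rank ker ∂_2 − rank ∂_3 = (12 − 12) − 0 = 0, and there is no ∂_3, so H_2 ≅ 0.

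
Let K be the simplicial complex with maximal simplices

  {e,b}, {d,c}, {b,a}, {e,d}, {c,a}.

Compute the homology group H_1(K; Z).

H_1 ≅ Z.

Fix the vertex order a < b < c < d < e and write every simplex with vertices in increasing order. Then dim K = 1 and the simplices of K are:

  0-simplices (5): a, b, c, d, e
  1-simplices (5): ab, ac, be, cd, de

so the chain groups are C_0 ≅ Z^5, C_1 ≅ Z^5.

∂_1: C_1 → C_0 sends each edge [p,q] (with p < q) to q − p. For instance
  ∂de = e − d.
This gives a 5×5 integer matrix of rank 4; reducing to Smith normal form yields diagonal entries (1,1,1,1).

Reading off H_k = ker ∂_k / im ∂_{k+1}:

  H_1: rank ker ∂_1 − rank ∂_2 = (5 − 4) − 0 = 1, and there is no ∂_2, so H_1 ≅ Z.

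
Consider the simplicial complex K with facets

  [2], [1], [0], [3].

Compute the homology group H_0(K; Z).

Take the total order 0 < 1 < 2 < 3 on the vertex set. Then K (dimension 0) consists of the simplices:

  0-simplices (4): [0], [1], [2], [3]

so the chain groups are C_0 ≅ Z^4.

From H_k ≅ ker(∂_k) / im(∂_{k+1}) we obtain:

  H_0: rank C_0 − rank ∂_1 = 4 − 0 = 4, and there is no ∂_1, so H_0 ≅ Z^4.

(K is a triangulation of a set of 4 points.)

H_0 ≅ Z^4.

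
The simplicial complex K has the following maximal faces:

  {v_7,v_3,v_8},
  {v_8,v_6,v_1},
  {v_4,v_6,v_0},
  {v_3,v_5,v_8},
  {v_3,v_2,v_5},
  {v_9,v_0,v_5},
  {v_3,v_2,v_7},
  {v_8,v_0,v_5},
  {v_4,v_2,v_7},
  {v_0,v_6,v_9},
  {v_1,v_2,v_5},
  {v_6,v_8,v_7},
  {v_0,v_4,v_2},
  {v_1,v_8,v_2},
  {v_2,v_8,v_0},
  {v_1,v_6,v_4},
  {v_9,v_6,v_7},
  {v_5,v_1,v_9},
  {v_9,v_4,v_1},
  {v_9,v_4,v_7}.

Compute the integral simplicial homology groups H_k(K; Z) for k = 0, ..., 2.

Take the total order v_0 < v_1 < v_2 < v_3 < v_4 < v_5 < v_6 < v_7 < v_8 < v_9 on the vertex set. Then K (dimension 2) consists of the simplices:

  0-simplices (10): [v_0], [v_1], [v_2], [v_3], [v_4], [v_5], [v_6], [v_7], [v_8], [v_9]
  1-simplices (30): (30 of them)
  2-simplices (20): (20 of them)

giving chain groups C_0 ≅ Z^10, C_1 ≅ Z^30, C_2 ≅ Z^20.

∂_1: C_1 → C_0 maps an edge to its endpoints' difference, ∂[p,q] = q − p. For instance
  ∂[v_0,v_4] = [v_4] − [v_0].
This gives a 10×30 integer matrix of rank 9; reducing to Smith normal form yields diagonal entries (1,1,1,1,1,1,1,1,1).

Boundary ∂_2: C_2 → C_1 maps a triangle to the signed sum of its edges. For instance
  ∂[v_2,v_3,v_7] = [v_3,v_7] − [v_2,v_7] + [v_2,v_3],
  ∂[v_3,v_5,v_8] = [v_5,v_8] − [v_3,v_8] + [v_3,v_5].
The resulting 30×20 matrix has rank 20, and its Smith normal form has invariant factors (1,1,1,1,1,1,1,1,1,1,1,1,1,1,1,1,1,1,1,2).

Now H_k = ker ∂_k / im ∂_{k+1}, so:

  H_0: rank C_0 − rank ∂_1 = 10 − 9 = 1, and the invariant factors of ∂_1 are all 1, so H_0 ≅ Z.
  H_1: rank ker ∂_1 − rank ∂_2 = (30 − 9) − 20 = 1, and ∂_2 has invariant factor 2 > 1, so H_1 ≅ Z ⊕ Z/2.
  H_2: rank ker ∂_2 − rank ∂_3 = (20 − 20) − 0 = 0, and there is no ∂_3, so H_2 ≅ 0.

H_0 = Z,  H_1 = Z ⊕ Z/2,  H_2 = 0.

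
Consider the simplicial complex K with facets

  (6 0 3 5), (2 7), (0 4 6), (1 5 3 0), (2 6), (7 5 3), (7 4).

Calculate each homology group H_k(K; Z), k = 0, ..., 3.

H_0 = Z,  H_1 = Z^2,  H_2 = 0,  H_3 = 0.

Fix the vertex order 0 < 1 < 2 < 3 < 4 < 5 < 6 < 7 and write every simplex with vertices in increasing order. Then dim K = 3 and the simplices of K are:

  0-simplices (8): [0], [1], [2], [3], [4], [5], [6], [7]
  1-simplices (16): [0,1], [0,3], [0,4], [0,5], [0,6], [1,3], [1,5], [2,6], [2,7], [3,5], [3,6], [3,7], [4,6], [4,7], [5,6], [5,7]
  2-simplices (9): [0,1,3], [0,1,5], [0,3,5], [0,3,6], [0,4,6], [0,5,6], [1,3,5], [3,5,6], [3,5,7]
  3-simplices (2): [0,1,3,5], [0,3,5,6]

giving chain groups C_0 ≅ Z^8, C_1 ≅ Z^16, C_2 ≅ Z^9, C_3 ≅ Z^2.

Boundary ∂_1: C_1 → C_0 is given by ∂[p,q] = [q] − [p].
As a 8×16 matrix over Z this has rank 7, with invariant factors (1,1,1,1,1,1,1).

∂_2: C_2 → C_1 maps a triangle to the signed sum of its edges. For instance
  ∂[0,5,6] = [5,6] − [0,6] + [0,5],
  ∂[0,3,6] = [3,6] − [0,6] + [0,3].
The resulting 16×9 matrix has rank 7, and its Smith normal form has invariant factors (1,1,1,1,1,1,1).

The boundary map ∂_3: C_3 → C_2 sends each 3-simplex σ to the alternating sum Σ_i (−1)^i (σ with its i-th vertex removed). For instance
  ∂[0,1,3,5] = [1,3,5] − [0,3,5] + [0,1,5] − [0,1,3],
  ∂[0,3,5,6] = [3,5,6] − [0,5,6] + [0,3,6] − [0,3,5].
This gives a 9×2 integer matrix of rank 2; reducing to Smith normal form yields diagonal entries (1,1).

Computing H_k = (kernel of ∂_k) / (image of ∂_{k+1}):

  H_0: rank C_0 − rank ∂_1 = 8 − 7 = 1, and the invariant factors of ∂_1 are all 1, so H_0 = Z.
  H_1: rank ker ∂_1 − rank ∂_2 = (16 − 7) − 7 = 2, and the invariant factors of ∂_2 are all 1, so H_1 = Z^2.
  H_2: rank ker ∂_2 − rank ∂_3 = (9 − 7) − 2 = 0, and the invariant factors of ∂_3 are all 1, so H_2 = 0.
  H_3: rank ker ∂_3 − rank ∂_4 = (2 − 2) − 0 = 0, and there is no ∂_4, so H_3 = 0.

As a check, the Euler characteristic is 8 − 16 + 9 − 2 = -1, which agrees with 1 − 2 + 0 − 0 = -1.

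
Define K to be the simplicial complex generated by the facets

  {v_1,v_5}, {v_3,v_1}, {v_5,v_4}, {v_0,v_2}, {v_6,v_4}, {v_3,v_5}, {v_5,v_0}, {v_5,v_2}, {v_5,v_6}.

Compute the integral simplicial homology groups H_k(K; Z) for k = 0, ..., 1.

K has 7 vertices, 9 edges.
rank ∂_0 = 0, rank ∂_1 = 6 ⇒ b_0 = 7 − 0 − 6 = 1; all invariant factors of ∂_1 are 1 so no torsion. So H_0 ≅ Z.
rank ∂_1 = 6, rank ∂_2 = 0 ⇒ b_1 = 9 − 6 − 0 = 3. So H_1 ≅ Z^3.

H_0 = Z,  H_1 = Z^3.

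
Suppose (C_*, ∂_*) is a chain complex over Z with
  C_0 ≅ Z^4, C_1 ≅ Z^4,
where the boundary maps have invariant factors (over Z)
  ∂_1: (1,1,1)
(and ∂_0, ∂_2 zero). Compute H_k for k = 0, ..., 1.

H_0: b_0 = 4 − 0 − 3 = 1; torsion from ∂_1 factors > 1: none. So H_0 = Z.
H_1: b_1 = 4 − 3 − 0 = 1; torsion from ∂_2 factors > 1: none. So H_1 = Z.

H_0 = Z,  H_1 = Z.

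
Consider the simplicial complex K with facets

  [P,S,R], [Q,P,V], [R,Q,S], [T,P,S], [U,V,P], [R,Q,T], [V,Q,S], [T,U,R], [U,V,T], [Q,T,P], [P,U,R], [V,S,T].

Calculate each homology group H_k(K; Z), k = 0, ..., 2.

Fix the vertex order P < Q < R < S < T < U < V and write every simplex with vertices in increasing order. Then dim K = 2 and the simplices of K are:

  0-simplices (7): P, Q, R, S, T, U, V
  1-simplices (18): PQ, PR, PS, PT, PU, PV, QR, QS, QT, QV, RS, RT, RU, ST, SV, TU, TV, UV
  2-simplices (12): PQT, PQV, PRS, PRU, PST, PUV, QRS, QRT, QSV, RTU, STV, TUV

Hence C_0 ≅ Z^7, C_1 ≅ Z^18, C_2 ≅ Z^12.

Boundary ∂_1: C_1 → C_0 sends each edge [p,q] (with p < q) to q − p. For instance
  ∂QS = S − Q.
The 7×18 boundary matrix has rank 6 and Smith normal form diag(1,1,1,1,1,1).

∂_2: C_2 → C_1 sends each 2-simplex [p,q,r] to [q,r] − [p,r] + [p,q]. For instance
  ∂QRS = RS − QS + QR,
  ∂PQV = QV − PV + PQ.
As a 18×12 matrix over Z this has rank 12, with invariant factors (1,1,1,1,1,1,1,1,1,1,1,2).

Reading off H_k = ker ∂_k / im ∂_{k+1}:

  H_0: rank C_0 − rank ∂_1 = 7 − 6 = 1, and the invariant factors of ∂_1 are all 1, so H_0 ≅ Z.
  H_1: rank ker ∂_1 − rank ∂_2 = (18 − 6) − 12 = 0, and ∂_2 has invariant factor 2 > 1, so H_1 ≅ Z/2.
  H_2: rank ker ∂_2 − rank ∂_3 = (12 − 12) − 0 = 0, and there is no ∂_3, so H_2 ≅ 0.

As a check, the Euler characteristic is 7 − 18 + 12 = 1, which agrees with 1 − 0 + 0 = 1.
(K is a triangulation of the real projective plane RP^2.)

H_0 ≅ Z,  H_1 ≅ Z/2,  H_2 = 0.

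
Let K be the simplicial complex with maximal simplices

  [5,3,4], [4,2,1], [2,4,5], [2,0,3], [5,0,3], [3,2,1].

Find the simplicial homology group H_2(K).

H_2 ≅ 0.

Fix the vertex order 0 < 1 < 2 < 3 < 4 < 5 and write every simplex with vertices in increasing order. Then dim K = 2 and the simplices of K are:

  0-simplices (6): [0], [1], [2], [3], [4], [5]
  1-simplices (12): [0,2], [0,3], [0,5], [1,2], [1,3], [1,4], [2,3], [2,4], [2,5], [3,4], [3,5], [4,5]
  2-simplices (6): [0,2,3], [0,3,5], [1,2,3], [1,2,4], [2,4,5], [3,4,5]

Hence C_0 ≅ Z^6, C_1 ≅ Z^12, C_2 ≅ Z^6.

The boundary map ∂_1: C_1 → C_0 sends each edge [p,q] (with p < q) to q − p. For instance
  ∂[3,5] = [5] − [3].
This gives a 6×12 integer matrix of rank 5; reducing to Smith normal form yields diagonal entries (1,1,1,1,1).

Boundary ∂_2: C_2 → C_1 maps a triangle to the signed sum of its edges. For instance
  ∂[2,4,5] = [4,5] − [2,5] + [2,4],
  ∂[0,2,3] = [2,3] − [0,3] + [0,2].
As a 12×6 matrix over Z this has rank 6, with invariant factors (1,1,1,1,1,1).

Reading off H_k = ker ∂_k / im ∂_{k+1}:

  H_2: rank ker ∂_2 − rank ∂_3 = (6 − 6) − 0 = 0, and there is no ∂_3, so H_2 = 0.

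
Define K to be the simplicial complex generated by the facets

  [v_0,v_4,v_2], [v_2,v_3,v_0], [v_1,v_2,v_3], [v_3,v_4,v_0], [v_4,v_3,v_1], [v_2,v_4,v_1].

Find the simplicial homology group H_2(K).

H_2 = Z.

K has 5 vertices, 9 edges, 6 triangles.
rank ∂_2 = 5, rank ∂_3 = 0 ⇒ b_2 = 6 − 5 − 0 = 1. So H_2 = Z.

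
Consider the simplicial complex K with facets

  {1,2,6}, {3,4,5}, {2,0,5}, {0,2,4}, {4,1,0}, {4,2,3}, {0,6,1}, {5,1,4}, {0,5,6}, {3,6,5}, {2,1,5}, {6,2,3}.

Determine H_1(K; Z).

Fix the vertex order 0 < 1 < 2 < 3 < 4 < 5 < 6 and write every simplex with vertices in increasing order. Then dim K = 2 and the simplices of K are:

  0-simplices (7): [0], [1], [2], [3], [4], [5], [6]
  1-simplices (18): [0,1], [0,2], [0,4], [0,5], [0,6], [1,2], [1,4], [1,5], [1,6], [2,3], [2,4], [2,5], [2,6], [3,4], [3,5], [3,6], [4,5], [5,6]
  2-simplices (12): [0,1,4], [0,1,6], [0,2,4], [0,2,5], [0,5,6], [1,2,5], [1,2,6], [1,4,5], [2,3,4], [2,3,6], [3,4,5], [3,5,6]

giving chain groups C_0 ≅ Z^7, C_1 ≅ Z^18, C_2 ≅ Z^12.

The boundary map ∂_1: C_1 → C_0 is given by ∂[p,q] = [q] − [p].
As a 7×18 matrix over Z this has rank 6, with invariant factors (1,1,1,1,1,1).

∂_2: C_2 → C_1 maps a triangle to the signed sum of its edges. For instance
  ∂[1,2,6] = [2,6] − [1,6] + [1,2],
  ∂[0,2,5] = [2,5] − [0,5] + [0,2].
The resulting 18×12 matrix has rank 12, and its Smith normal form has invariant factors (1,1,1,1,1,1,1,1,1,1,1,2).

Now H_k = ker ∂_k / im ∂_{k+1}, so:

  H_1: rank ker ∂_1 − rank ∂_2 = (18 − 6) − 12 = 0, and ∂_2 has invariant factor 2 > 1, so H_1 ≅ Z/2Z.

(K is a triangulation of the real projective plane RP^2.)

H_1 = Z/2Z.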